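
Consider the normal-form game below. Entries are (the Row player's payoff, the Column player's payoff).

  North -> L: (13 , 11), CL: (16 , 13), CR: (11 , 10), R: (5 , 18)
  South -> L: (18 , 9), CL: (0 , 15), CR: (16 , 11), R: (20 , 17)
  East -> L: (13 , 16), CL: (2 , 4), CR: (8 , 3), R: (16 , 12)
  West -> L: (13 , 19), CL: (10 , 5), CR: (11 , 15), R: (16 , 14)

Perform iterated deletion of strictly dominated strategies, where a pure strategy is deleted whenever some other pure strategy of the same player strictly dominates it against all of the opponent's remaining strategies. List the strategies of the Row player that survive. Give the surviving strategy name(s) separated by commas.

South

Column CL is eliminated: R beats it against every remaining row (North: 18>13, South: 17>15, East: 12>4, West: 14>5).
The Row player's strategy North is strictly dominated by South (L: 18>13, CR: 16>11, R: 20>5) and is removed.
The Row player's strategy East is strictly dominated by South (L: 18>13, CR: 16>8, R: 20>16) and is removed.
Row West is eliminated: South beats it against every remaining column (L: 18>13, CR: 16>11, R: 20>16).
Column L is eliminated: CR beats it against every remaining row (South: 11>9).
Column CR is eliminated: R beats it against every remaining row (South: 17>11).
Among the remaining strategies, none is strictly dominated by another pure strategy of the same player, so the elimination stops.
Surviving strategies — the Row player: {South}; the Column player: {R}.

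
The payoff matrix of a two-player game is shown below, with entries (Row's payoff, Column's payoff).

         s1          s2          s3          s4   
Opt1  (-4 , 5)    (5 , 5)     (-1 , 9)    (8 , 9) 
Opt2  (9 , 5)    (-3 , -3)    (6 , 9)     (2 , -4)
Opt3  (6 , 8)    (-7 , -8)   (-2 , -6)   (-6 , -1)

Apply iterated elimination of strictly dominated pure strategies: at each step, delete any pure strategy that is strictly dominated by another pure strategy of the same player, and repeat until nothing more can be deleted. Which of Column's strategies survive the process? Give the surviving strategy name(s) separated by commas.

s3, s4

Row Opt3 is eliminated: Opt2 beats it against every remaining column (s1: 9>6, s2: -3>-7, s3: 6>-2, s4: 2>-6).
Column's strategy s1 is strictly dominated by s3 (Opt1: 9>5, Opt2: 9>5) and is removed.
For Column, s3 strictly dominates s2 on the remaining rows (Opt1: 9>5, Opt2: 9>-3); eliminate s2.
Among the remaining strategies, none is strictly dominated by another pure strategy of the same player, so the elimination stops.
Surviving strategies — Row: {Opt1, Opt2}; Column: {s3, s4}.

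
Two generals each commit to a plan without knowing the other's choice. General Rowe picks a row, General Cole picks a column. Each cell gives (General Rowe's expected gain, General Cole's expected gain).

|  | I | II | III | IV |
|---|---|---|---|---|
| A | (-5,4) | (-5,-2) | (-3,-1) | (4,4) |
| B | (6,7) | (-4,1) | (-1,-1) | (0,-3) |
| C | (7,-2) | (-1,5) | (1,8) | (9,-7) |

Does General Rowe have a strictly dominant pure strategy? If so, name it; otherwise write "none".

C

C vs A: I: 7>-5, II: -1>-5, III: 1>-3, IV: 9>4.
C vs B: I: 7>6, II: -1>-4, III: 1>-1, IV: 9>0.
C strictly beats every other strategy against every opponent action, so it is strictly dominant.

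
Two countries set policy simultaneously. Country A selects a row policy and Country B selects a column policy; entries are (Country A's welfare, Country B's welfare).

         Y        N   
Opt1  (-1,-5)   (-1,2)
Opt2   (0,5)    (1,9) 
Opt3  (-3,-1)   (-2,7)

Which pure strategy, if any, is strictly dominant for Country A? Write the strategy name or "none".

Opt2

Opt2 vs Opt1: Y: 0>-1, N: 1>-1.
Opt2 vs Opt3: Y: 0>-3, N: 1>-2.
Opt2 strictly beats every other strategy against every opponent action, so it is strictly dominant.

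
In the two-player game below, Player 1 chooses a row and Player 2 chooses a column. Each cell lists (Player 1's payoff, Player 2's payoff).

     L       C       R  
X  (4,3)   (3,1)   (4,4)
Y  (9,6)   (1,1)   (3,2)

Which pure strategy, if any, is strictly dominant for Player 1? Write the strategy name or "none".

X fails to dominate Y at L (4<9).
Y fails to dominate X at C (1<3).
No single strategy dominates all the others.

none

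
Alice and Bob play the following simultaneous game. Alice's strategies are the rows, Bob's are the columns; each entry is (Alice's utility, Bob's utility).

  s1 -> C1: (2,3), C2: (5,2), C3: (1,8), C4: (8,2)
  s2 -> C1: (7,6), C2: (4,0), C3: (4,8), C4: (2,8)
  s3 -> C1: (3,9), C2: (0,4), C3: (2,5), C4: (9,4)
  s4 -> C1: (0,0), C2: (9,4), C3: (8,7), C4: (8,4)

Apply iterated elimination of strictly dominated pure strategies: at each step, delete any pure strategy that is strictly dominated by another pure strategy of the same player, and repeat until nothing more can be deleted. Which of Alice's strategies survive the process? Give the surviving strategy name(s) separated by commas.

s2, s3, s4

Bob's strategy C2 is strictly dominated by C3 (s1: 8>2, s2: 8>0, s3: 5>4, s4: 7>4) and is removed.
Alice's strategy s1 is strictly dominated by s3 (C1: 3>2, C3: 2>1, C4: 9>8) and is removed.
Among the remaining strategies, none is strictly dominated by another pure strategy of the same player, so the elimination stops.
Surviving strategies — Alice: {s2, s3, s4}; Bob: {C1, C3, C4}.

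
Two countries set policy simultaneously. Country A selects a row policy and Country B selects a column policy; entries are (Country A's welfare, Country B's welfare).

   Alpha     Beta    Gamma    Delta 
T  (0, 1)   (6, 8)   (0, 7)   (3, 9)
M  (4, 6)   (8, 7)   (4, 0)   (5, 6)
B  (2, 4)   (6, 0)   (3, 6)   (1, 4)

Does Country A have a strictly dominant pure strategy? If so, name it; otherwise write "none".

M vs T: Alpha: 4>0, Beta: 8>6, Gamma: 4>0, Delta: 5>3.
M vs B: Alpha: 4>2, Beta: 8>6, Gamma: 4>3, Delta: 5>1.
M strictly beats every other strategy against every opponent action, so it is strictly dominant.

M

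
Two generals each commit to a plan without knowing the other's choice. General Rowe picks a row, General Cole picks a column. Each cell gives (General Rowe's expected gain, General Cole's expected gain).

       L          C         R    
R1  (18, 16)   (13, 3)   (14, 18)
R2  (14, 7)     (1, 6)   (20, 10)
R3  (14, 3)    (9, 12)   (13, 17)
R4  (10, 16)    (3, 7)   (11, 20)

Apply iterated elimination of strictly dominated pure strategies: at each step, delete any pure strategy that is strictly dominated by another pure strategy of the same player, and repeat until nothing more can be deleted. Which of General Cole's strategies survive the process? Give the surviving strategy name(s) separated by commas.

For General Rowe, R1 strictly dominates R3 on the remaining columns (L: 18>14, C: 13>9, R: 14>13); eliminate R3.
For General Rowe, R1 strictly dominates R4 on the remaining columns (L: 18>10, C: 13>3, R: 14>11); eliminate R4.
For General Cole, R strictly dominates L on the remaining rows (R1: 18>16, R2: 10>7); eliminate L.
Column C is eliminated: R beats it against every remaining row (R1: 18>3, R2: 10>6).
Row R1 is eliminated: R2 beats it against every remaining column (R: 20>14).
Among the remaining strategies, none is strictly dominated by another pure strategy of the same player, so the elimination stops.
Surviving strategies — General Rowe: {R2}; General Cole: {R}.

R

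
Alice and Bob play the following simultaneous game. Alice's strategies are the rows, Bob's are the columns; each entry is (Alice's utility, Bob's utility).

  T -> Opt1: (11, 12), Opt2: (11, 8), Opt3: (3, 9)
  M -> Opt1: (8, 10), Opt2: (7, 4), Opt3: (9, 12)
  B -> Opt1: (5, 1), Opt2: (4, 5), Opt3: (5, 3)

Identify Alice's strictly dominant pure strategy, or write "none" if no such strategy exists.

T fails to dominate M at Opt3 (3<9).
M fails to dominate T at Opt1 (8<11).
B fails to dominate T at Opt1 (5<11).
No single strategy dominates all the others.

none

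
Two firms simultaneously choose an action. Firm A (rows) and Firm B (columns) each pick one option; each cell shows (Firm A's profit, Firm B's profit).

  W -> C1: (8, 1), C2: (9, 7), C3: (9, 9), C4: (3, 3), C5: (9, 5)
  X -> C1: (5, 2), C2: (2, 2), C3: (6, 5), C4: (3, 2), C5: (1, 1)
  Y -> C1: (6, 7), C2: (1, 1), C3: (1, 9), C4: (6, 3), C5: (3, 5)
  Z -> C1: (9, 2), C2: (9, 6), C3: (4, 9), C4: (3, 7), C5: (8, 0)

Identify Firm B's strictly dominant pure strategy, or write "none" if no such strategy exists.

C3

C3 vs C1: W: 9>1, X: 5>2, Y: 9>7, Z: 9>2.
C3 vs C2: W: 9>7, X: 5>2, Y: 9>1, Z: 9>6.
C3 vs C4: W: 9>3, X: 5>2, Y: 9>3, Z: 9>7.
C3 vs C5: W: 9>5, X: 5>1, Y: 9>5, Z: 9>0.
C3 strictly beats every other strategy against every opponent action, so it is strictly dominant.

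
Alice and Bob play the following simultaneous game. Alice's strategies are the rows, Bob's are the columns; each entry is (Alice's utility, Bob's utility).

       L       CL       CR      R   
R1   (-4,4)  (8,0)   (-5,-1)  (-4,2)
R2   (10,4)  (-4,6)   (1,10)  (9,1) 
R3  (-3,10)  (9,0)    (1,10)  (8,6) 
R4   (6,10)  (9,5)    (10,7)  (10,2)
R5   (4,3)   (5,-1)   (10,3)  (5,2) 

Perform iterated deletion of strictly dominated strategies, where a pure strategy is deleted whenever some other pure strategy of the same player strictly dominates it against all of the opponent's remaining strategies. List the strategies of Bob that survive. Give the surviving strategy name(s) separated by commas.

For Alice, R3 strictly dominates R1 on the remaining columns (L: -3>-4, CL: 9>8, CR: 1>-5, R: 8>-4); eliminate R1.
Column CL is eliminated: CR beats it against every remaining row (R2: 10>6, R3: 10>0, R4: 7>5, R5: 3>-1).
Row R3 is eliminated: R4 beats it against every remaining column (L: 6>-3, CR: 10>1, R: 10>8).
For Bob, L strictly dominates R on the remaining rows (R2: 4>1, R4: 10>2, R5: 3>2); eliminate R.
Among the remaining strategies, none is strictly dominated by another pure strategy of the same player, so the elimination stops.
Surviving strategies — Alice: {R2, R4, R5}; Bob: {L, CR}.

L, CR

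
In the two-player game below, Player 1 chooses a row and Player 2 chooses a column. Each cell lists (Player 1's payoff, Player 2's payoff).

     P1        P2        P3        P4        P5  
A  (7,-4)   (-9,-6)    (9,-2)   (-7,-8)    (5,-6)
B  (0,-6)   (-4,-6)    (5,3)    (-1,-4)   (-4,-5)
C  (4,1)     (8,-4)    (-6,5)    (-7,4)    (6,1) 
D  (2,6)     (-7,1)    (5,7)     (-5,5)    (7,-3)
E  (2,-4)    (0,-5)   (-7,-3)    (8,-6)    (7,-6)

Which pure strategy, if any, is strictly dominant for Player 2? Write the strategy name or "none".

P3 vs P1: A: -2>-4, B: 3>-6, C: 5>1, D: 7>6, E: -3>-4.
P3 vs P2: A: -2>-6, B: 3>-6, C: 5>-4, D: 7>1, E: -3>-5.
P3 vs P4: A: -2>-8, B: 3>-4, C: 5>4, D: 7>5, E: -3>-6.
P3 vs P5: A: -2>-6, B: 3>-5, C: 5>1, D: 7>-3, E: -3>-6.
P3 strictly beats every other strategy against every opponent action, so it is strictly dominant.

P3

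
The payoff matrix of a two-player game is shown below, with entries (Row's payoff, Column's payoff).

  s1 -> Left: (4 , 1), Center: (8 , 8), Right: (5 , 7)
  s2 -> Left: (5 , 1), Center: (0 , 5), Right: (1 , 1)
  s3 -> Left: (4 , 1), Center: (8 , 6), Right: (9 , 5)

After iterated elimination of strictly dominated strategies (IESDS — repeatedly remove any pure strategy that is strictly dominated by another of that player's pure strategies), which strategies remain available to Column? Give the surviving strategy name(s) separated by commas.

For Column, Center strictly dominates Left on the remaining rows (s1: 8>1, s2: 5>1, s3: 6>1); eliminate Left.
For Row, s1 strictly dominates s2 on the remaining columns (Center: 8>0, Right: 5>1); eliminate s2.
Column's strategy Right is strictly dominated by Center (s1: 8>7, s3: 6>5) and is removed.
Among the remaining strategies, none is strictly dominated by another pure strategy of the same player, so the elimination stops.
Surviving strategies — Row: {s1, s3}; Column: {Center}.

Center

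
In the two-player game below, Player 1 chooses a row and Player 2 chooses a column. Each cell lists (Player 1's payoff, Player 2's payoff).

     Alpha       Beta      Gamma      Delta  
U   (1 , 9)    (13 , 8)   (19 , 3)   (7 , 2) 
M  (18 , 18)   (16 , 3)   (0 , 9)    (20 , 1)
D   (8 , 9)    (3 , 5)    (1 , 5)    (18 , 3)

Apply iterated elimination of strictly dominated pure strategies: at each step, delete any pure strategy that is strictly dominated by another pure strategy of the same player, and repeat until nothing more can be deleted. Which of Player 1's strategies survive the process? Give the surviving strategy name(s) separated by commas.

M

For Player 2, Alpha strictly dominates Beta on the remaining rows (U: 9>8, M: 18>3, D: 9>5); eliminate Beta.
Player 2's strategy Gamma is strictly dominated by Alpha (U: 9>3, M: 18>9, D: 9>5) and is removed.
Row U is eliminated: M beats it against every remaining column (Alpha: 18>1, Delta: 20>7).
Player 1's strategy D is strictly dominated by M (Alpha: 18>8, Delta: 20>18) and is removed.
Player 2's strategy Delta is strictly dominated by Alpha (M: 18>1) and is removed.
Among the remaining strategies, none is strictly dominated by another pure strategy of the same player, so the elimination stops.
Surviving strategies — Player 1: {M}; Player 2: {Alpha}.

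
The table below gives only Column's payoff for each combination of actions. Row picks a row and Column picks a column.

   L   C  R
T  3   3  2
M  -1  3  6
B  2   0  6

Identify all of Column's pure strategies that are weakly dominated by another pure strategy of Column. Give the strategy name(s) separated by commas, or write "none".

Nothing dominates L: C at B (2>0); R at T (3>2).
Nothing dominates C: L at M (3>-1); R at T (3>2).
R: no other strategy beats it everywhere (L at M (6>-1); C at M (6>3)).

none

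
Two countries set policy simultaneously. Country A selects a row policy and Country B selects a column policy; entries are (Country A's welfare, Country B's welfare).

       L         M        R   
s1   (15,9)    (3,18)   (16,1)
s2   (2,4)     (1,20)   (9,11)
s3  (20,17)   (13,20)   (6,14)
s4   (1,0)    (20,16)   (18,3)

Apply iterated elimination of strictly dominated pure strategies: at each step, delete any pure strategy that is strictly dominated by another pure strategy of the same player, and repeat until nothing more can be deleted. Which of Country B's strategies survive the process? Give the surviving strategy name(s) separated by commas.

Country A's strategy s2 is strictly dominated by s1 (L: 15>2, M: 3>1, R: 16>9) and is removed.
Country B's strategy L is strictly dominated by M (s1: 18>9, s3: 20>17, s4: 16>0) and is removed.
For Country A, s4 strictly dominates s1 on the remaining columns (M: 20>3, R: 18>16); eliminate s1.
Country A's strategy s3 is strictly dominated by s4 (M: 20>13, R: 18>6) and is removed.
Column R is eliminated: M beats it against every remaining row (s4: 16>3).
Among the remaining strategies, none is strictly dominated by another pure strategy of the same player, so the elimination stops.
Surviving strategies — Country A: {s4}; Country B: {M}.

M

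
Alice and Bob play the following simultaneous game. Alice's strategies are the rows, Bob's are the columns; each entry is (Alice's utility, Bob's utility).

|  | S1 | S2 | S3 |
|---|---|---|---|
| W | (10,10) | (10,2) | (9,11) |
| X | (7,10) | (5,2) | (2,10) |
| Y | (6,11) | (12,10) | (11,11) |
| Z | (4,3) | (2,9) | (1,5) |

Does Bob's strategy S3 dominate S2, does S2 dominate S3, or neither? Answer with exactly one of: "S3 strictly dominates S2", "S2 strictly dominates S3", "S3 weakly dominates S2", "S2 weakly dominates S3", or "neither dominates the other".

Compare S3 to S2 across every action of Alice: W: 11>2, X: 10>2, Y: 11>10, Z: 5<9.
S3 does better at W, X, Y but worse at Z; neither strategy dominates the other.

neither dominates the other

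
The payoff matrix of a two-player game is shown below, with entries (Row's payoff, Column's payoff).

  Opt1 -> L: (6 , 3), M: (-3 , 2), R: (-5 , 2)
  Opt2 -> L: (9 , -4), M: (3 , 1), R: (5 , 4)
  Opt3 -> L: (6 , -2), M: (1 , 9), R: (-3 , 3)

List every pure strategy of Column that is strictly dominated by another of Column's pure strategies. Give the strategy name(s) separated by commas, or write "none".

none

L: no other strategy beats it everywhere (M at Opt1 (3>2); R at Opt1 (3>2)).
M: no other strategy beats it everywhere (L at Opt2 (1>-4); R at Opt1 (2=2)).
R: no other strategy beats it everywhere (L at Opt2 (4>-4); M at Opt1 (2=2)).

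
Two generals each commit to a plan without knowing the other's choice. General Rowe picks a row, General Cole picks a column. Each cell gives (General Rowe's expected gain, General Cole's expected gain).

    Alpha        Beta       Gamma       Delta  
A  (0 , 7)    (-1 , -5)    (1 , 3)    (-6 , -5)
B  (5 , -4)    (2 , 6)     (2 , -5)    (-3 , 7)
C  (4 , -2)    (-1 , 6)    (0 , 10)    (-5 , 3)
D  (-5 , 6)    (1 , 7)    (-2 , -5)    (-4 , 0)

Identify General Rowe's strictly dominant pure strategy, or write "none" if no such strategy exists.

B vs A: Alpha: 5>0, Beta: 2>-1, Gamma: 2>1, Delta: -3>-6.
B vs C: Alpha: 5>4, Beta: 2>-1, Gamma: 2>0, Delta: -3>-5.
B vs D: Alpha: 5>-5, Beta: 2>1, Gamma: 2>-2, Delta: -3>-4.
B strictly beats every other strategy against every opponent action, so it is strictly dominant.

B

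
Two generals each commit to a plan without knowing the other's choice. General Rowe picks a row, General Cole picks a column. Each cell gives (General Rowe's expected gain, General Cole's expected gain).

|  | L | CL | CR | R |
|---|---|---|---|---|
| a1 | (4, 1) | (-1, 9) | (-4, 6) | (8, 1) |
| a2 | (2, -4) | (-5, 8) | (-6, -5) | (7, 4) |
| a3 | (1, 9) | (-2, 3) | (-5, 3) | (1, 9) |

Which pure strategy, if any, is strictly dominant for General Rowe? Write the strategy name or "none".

a1 vs a2: L: 4>2, CL: -1>-5, CR: -4>-6, R: 8>7.
a1 vs a3: L: 4>1, CL: -1>-2, CR: -4>-5, R: 8>1.
a1 strictly beats every other strategy against every opponent action, so it is strictly dominant.

a1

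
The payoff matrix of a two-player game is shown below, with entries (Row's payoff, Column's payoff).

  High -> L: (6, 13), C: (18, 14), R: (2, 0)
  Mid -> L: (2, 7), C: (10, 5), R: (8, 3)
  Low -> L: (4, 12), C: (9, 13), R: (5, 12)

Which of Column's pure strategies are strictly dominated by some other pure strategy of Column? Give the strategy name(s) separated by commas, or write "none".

Nothing dominates L: C at Mid (7>5); R at High (13>0).
Nothing dominates C: L at High (14>13); R at High (14>0).
R is strictly dominated by C (High: 14>0, Mid: 5>3, Low: 13>12).

R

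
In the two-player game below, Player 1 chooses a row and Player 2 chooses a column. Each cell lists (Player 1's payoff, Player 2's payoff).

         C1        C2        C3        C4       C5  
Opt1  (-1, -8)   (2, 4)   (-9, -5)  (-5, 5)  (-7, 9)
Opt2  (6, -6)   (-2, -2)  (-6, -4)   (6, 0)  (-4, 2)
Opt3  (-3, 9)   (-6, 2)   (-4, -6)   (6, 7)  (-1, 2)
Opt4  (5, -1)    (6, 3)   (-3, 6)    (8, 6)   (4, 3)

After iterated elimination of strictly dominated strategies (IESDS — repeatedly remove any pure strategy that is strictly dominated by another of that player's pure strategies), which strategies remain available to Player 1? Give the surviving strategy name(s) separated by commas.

Player 1's strategy Opt1 is strictly dominated by Opt4 (C1: 5>-1, C2: 6>2, C3: -3>-9, C4: 8>-5, C5: 4>-7) and is removed.
Player 1's strategy Opt3 is strictly dominated by Opt4 (C1: 5>-3, C2: 6>-6, C3: -3>-4, C4: 8>6, C5: 4>-1) and is removed.
Player 2's strategy C1 is strictly dominated by C2 (Opt2: -2>-6, Opt4: 3>-1) and is removed.
For Player 1, Opt4 strictly dominates Opt2 on the remaining columns (C2: 6>-2, C3: -3>-6, C4: 8>6, C5: 4>-4); eliminate Opt2.
For Player 2, C3 strictly dominates C2 on the remaining rows (Opt4: 6>3); eliminate C2.
Column C5 is eliminated: C3 beats it against every remaining row (Opt4: 6>3).
Among the remaining strategies, none is strictly dominated by another pure strategy of the same player, so the elimination stops.
Surviving strategies — Player 1: {Opt4}; Player 2: {C3, C4}.

Opt4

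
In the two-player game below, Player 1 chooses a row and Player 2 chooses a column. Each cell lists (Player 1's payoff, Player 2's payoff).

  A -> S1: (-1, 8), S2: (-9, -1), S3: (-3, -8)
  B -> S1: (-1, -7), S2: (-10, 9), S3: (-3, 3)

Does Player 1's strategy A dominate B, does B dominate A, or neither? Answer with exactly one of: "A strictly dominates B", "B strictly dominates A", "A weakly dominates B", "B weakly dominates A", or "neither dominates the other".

A weakly dominates B

Compare A to B across each choice by Player 2: S1: -1=-1, S2: -9>-10, S3: -3=-3.
A is at least as good everywhere and strictly better somewhere (tied only at S1, S3), so A weakly but not strictly dominates B.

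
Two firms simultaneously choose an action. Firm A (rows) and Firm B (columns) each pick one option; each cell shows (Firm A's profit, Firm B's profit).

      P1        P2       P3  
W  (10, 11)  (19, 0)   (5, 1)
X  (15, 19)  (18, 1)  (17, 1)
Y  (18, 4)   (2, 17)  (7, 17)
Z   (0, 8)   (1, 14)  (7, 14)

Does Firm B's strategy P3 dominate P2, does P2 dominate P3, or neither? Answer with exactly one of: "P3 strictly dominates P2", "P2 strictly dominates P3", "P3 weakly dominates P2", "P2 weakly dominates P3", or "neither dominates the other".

P3's payoffs vs P2's, by Firm A's action — W: 1>0, X: 1=1, Y: 17=17, Z: 14=14.
P3 is at least as good everywhere and strictly better somewhere (tied only at X, Y, Z), so P3 weakly but not strictly dominates P2.

P3 weakly dominates P2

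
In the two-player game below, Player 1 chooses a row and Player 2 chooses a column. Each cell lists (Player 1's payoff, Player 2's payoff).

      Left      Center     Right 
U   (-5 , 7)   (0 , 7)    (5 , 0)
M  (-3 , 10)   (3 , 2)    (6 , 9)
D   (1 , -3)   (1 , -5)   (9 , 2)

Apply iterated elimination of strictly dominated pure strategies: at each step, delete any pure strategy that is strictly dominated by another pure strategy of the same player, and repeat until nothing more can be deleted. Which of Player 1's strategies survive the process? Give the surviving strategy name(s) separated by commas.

D

Row U is eliminated: M beats it against every remaining column (Left: -3>-5, Center: 3>0, Right: 6>5).
For Player 2, Left strictly dominates Center on the remaining rows (M: 10>2, D: -3>-5); eliminate Center.
For Player 1, D strictly dominates M on the remaining columns (Left: 1>-3, Right: 9>6); eliminate M.
Player 2's strategy Left is strictly dominated by Right (D: 2>-3) and is removed.
Among the remaining strategies, none is strictly dominated by another pure strategy of the same player, so the elimination stops.
Surviving strategies — Player 1: {D}; Player 2: {Right}.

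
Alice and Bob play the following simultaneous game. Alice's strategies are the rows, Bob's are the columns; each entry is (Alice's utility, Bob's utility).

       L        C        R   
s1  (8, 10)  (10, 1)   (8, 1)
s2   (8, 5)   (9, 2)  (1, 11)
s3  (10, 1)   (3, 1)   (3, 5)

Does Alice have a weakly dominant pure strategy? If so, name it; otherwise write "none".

none

s1 fails to dominate s3 at L (8<10).
s2 fails to dominate s1 at C (9<10).
s3 fails to dominate s1 at C (3<10).
No single strategy dominates all the others.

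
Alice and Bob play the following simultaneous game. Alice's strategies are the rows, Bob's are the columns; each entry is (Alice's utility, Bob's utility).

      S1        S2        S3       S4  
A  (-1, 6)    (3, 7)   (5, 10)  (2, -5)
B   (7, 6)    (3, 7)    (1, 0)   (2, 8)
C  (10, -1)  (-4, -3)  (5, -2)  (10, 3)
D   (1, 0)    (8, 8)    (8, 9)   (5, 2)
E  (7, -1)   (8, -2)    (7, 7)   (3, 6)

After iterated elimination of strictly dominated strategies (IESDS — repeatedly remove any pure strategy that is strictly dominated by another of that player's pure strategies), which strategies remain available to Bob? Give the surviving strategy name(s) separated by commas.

S3, S4

For Alice, D strictly dominates A on the remaining columns (S1: 1>-1, S2: 8>3, S3: 8>5, S4: 5>2); eliminate A.
For Bob, S4 strictly dominates S1 on the remaining rows (B: 8>6, C: 3>-1, D: 2>0, E: 6>-1); eliminate S1.
For Alice, D strictly dominates B on the remaining columns (S2: 8>3, S3: 8>1, S4: 5>2); eliminate B.
For Bob, S3 strictly dominates S2 on the remaining rows (C: -2>-3, D: 9>8, E: 7>-2); eliminate S2.
Alice's strategy E is strictly dominated by D (S3: 8>7, S4: 5>3) and is removed.
Among the remaining strategies, none is strictly dominated by another pure strategy of the same player, so the elimination stops.
Surviving strategies — Alice: {C, D}; Bob: {S3, S4}.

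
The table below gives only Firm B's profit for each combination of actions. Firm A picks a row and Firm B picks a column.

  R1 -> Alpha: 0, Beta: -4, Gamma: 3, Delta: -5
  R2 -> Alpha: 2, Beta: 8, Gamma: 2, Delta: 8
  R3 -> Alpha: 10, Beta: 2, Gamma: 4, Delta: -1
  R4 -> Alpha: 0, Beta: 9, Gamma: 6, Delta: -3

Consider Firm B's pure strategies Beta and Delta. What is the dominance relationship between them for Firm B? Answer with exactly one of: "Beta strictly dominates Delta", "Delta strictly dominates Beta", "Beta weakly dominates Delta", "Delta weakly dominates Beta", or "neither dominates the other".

Beta weakly dominates Delta

Compare Beta to Delta across each opponent action: R1: -4>-5, R2: 8=8, R3: 2>-1, R4: 9>-3.
Beta is at least as good everywhere and strictly better somewhere (tied only at R2), so Beta weakly but not strictly dominates Delta.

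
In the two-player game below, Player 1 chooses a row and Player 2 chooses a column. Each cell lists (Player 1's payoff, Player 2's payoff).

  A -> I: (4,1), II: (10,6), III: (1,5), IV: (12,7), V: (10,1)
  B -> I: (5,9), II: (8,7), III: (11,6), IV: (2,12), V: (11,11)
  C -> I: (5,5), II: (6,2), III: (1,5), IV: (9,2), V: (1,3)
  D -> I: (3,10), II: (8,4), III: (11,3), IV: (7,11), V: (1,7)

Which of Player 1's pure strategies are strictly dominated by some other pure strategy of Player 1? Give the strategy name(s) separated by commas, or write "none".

none

A: no other strategy beats it everywhere (B at II (10>8); C at II (10>6); D at I (4>3)).
B is not dominated — it holds its own against A at I (5>4); C at I (5=5); D at I (5>3).
C: no other strategy beats it everywhere (A at I (5>4); B at I (5=5); D at I (5>3)).
D: no other strategy beats it everywhere (A at III (11>1); B at II (8=8); C at II (8>6)).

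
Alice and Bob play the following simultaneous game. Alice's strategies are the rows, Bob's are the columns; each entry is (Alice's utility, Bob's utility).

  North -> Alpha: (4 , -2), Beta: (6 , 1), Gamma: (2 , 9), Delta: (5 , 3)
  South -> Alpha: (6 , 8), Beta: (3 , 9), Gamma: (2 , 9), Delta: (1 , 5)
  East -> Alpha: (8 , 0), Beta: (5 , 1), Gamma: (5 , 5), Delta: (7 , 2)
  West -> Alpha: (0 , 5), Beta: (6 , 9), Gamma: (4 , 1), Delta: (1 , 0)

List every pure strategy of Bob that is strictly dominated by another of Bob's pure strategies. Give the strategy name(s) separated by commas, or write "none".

Alpha: dominated, since Beta does at least as well everywhere (North: 1>-2, South: 9>8, East: 1>0, West: 9>5).
Nothing dominates Beta: Alpha at North (1>-2); Gamma at South (9=9); Delta at South (9>5).
Nothing dominates Gamma: Alpha at North (9>-2); Beta at North (9>1); Delta at North (9>3).
Gamma strictly dominates Delta — North: 9>3, South: 9>5, East: 5>2, West: 1>0.

Alpha, Delta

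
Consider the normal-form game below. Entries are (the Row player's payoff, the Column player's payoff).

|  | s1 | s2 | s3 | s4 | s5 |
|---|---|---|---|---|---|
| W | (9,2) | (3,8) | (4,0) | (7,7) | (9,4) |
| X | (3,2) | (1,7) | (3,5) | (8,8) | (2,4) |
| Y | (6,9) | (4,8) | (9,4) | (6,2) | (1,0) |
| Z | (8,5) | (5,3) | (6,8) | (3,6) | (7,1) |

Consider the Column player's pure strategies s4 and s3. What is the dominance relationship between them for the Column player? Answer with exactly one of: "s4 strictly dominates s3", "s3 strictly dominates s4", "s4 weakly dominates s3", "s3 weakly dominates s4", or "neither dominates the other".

neither dominates the other

s4's payoffs vs s3's, by the Row player's action — W: 7>0, X: 8>5, Y: 2<4, Z: 6<8.
s4 does better at W, X but worse at Y, Z; neither strategy dominates the other.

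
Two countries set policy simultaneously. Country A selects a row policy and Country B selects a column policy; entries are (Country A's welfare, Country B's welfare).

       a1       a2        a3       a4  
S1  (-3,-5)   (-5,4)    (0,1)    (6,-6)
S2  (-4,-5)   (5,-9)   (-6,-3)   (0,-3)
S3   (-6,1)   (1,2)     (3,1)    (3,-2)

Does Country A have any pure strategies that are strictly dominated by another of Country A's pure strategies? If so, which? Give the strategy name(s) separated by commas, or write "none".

Nothing dominates S1: S2 at a1 (-3>-4); S3 at a1 (-3>-6).
S2 is not dominated — it holds its own against S1 at a2 (5>-5); S3 at a1 (-4>-6).
S3 is not dominated — it holds its own against S1 at a2 (1>-5); S2 at a3 (3>-6).

none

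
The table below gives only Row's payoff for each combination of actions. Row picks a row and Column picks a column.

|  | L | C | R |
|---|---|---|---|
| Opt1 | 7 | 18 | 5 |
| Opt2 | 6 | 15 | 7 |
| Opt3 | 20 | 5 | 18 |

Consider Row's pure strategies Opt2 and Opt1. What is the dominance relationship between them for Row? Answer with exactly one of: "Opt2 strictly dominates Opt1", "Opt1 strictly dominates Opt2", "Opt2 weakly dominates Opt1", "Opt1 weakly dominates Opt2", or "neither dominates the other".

Compare Opt2 to Opt1 across each choice by Column: L: 6<7, C: 15<18, R: 7>5.
Opt2 does better at R but worse at L, C; neither strategy dominates the other.

neither dominates the other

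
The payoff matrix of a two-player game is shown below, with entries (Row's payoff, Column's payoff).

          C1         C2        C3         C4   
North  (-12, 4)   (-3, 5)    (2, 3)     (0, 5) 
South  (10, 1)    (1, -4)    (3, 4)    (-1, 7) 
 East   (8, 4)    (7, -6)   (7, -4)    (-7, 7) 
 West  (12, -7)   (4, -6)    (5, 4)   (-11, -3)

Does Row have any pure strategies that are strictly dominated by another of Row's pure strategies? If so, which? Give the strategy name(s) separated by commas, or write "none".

none

North: no other strategy beats it everywhere (South at C4 (0>-1); East at C4 (0>-7); West at C4 (0>-11)).
South is not dominated — it holds its own against North at C1 (10>-12); East at C1 (10>8); West at C4 (-1>-11).
East is not dominated — it holds its own against North at C1 (8>-12); South at C2 (7>1); West at C2 (7>4).
Nothing dominates West: North at C1 (12>-12); South at C1 (12>10); East at C1 (12>8).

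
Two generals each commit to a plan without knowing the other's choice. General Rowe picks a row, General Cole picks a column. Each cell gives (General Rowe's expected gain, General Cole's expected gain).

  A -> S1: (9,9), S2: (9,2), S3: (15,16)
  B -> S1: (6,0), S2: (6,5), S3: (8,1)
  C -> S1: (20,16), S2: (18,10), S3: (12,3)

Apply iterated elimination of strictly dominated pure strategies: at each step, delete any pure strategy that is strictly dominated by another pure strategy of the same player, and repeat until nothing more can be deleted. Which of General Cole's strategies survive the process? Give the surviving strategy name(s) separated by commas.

General Rowe's strategy B is strictly dominated by A (S1: 9>6, S2: 9>6, S3: 15>8) and is removed.
Column S2 is eliminated: S1 beats it against every remaining row (A: 9>2, C: 16>10).
Among the remaining strategies, none is strictly dominated by another pure strategy of the same player, so the elimination stops.
Surviving strategies — General Rowe: {A, C}; General Cole: {S1, S3}.

S1, S3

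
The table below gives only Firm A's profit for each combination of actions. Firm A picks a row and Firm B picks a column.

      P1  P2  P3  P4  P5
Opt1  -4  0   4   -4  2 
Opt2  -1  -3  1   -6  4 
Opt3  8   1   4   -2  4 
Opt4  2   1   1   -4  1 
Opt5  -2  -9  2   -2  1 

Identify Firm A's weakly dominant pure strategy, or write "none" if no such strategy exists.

Opt3

Opt3 vs Opt1: P1: 8>-4, P2: 1>0, P3: 4=4, P4: -2>-4, P5: 4>2.
Opt3 vs Opt2: P1: 8>-1, P2: 1>-3, P3: 4>1, P4: -2>-6, P5: 4=4.
Opt3 vs Opt4: P1: 8>2, P2: 1=1, P3: 4>1, P4: -2>-4, P5: 4>1.
Opt3 vs Opt5: P1: 8>-2, P2: 1>-9, P3: 4>2, P4: -2=-2, P5: 4>1.
Opt3 is at least as good as every other strategy against every opponent action, so it is weakly dominant.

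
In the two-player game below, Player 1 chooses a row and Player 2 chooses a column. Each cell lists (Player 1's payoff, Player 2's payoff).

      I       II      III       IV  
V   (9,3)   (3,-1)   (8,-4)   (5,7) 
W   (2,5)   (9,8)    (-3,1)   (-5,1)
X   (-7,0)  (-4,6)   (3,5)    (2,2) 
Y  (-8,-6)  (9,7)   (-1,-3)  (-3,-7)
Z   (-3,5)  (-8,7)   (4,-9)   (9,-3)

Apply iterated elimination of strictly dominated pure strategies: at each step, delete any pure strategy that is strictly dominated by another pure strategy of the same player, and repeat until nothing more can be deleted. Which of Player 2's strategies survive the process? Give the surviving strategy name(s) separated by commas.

I, II, IV

For Player 1, V strictly dominates X on the remaining columns (I: 9>-7, II: 3>-4, III: 8>3, IV: 5>2); eliminate X.
Player 2's strategy III is strictly dominated by II (V: -1>-4, W: 8>1, Y: 7>-3, Z: 7>-9) and is removed.
Among the remaining strategies, none is strictly dominated by another pure strategy of the same player, so the elimination stops.
Surviving strategies — Player 1: {V, W, Y, Z}; Player 2: {I, II, IV}.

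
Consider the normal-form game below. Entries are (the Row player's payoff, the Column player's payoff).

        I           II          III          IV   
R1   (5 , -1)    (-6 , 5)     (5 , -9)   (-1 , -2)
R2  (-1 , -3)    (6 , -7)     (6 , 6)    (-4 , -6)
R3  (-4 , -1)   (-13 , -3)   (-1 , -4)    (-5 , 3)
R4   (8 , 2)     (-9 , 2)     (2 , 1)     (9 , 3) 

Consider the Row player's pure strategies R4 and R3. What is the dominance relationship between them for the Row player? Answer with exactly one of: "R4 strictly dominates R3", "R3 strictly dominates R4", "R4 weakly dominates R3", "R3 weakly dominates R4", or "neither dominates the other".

R4's payoffs vs R3's, by the Column player's action — I: 8>-4, II: -9>-13, III: 2>-1, IV: 9>-5.
R4 gives a strictly higher payoff against every action of the Column player, so R4 strictly dominates R3.

R4 strictly dominates R3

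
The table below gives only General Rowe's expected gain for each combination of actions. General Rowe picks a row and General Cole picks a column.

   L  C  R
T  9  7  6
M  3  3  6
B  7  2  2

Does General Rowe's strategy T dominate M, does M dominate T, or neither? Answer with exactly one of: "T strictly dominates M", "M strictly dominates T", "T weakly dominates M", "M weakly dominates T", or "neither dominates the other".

T's payoffs vs M's, by General Cole's action — L: 9>3, C: 7>3, R: 6=6.
T is at least as good everywhere and strictly better somewhere (tied only at R), so T weakly but not strictly dominates M.

T weakly dominates M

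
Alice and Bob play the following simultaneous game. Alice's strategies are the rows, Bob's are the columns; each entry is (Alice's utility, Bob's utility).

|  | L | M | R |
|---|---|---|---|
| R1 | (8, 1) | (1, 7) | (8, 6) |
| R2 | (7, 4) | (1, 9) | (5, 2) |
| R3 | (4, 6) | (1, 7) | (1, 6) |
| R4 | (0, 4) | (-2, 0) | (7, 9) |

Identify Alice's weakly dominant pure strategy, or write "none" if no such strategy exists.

R1

R1 vs R2: L: 8>7, M: 1=1, R: 8>5.
R1 vs R3: L: 8>4, M: 1=1, R: 8>1.
R1 vs R4: L: 8>0, M: 1>-2, R: 8>7.
R1 is at least as good as every other strategy against every opponent action, so it is weakly dominant.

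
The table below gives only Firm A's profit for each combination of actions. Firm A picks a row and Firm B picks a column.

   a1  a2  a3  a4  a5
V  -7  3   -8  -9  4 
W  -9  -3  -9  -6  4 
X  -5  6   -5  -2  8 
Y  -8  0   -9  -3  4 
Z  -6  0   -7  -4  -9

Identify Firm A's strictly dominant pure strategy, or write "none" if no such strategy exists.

X vs V: a1: -5>-7, a2: 6>3, a3: -5>-8, a4: -2>-9, a5: 8>4.
X vs W: a1: -5>-9, a2: 6>-3, a3: -5>-9, a4: -2>-6, a5: 8>4.
X vs Y: a1: -5>-8, a2: 6>0, a3: -5>-9, a4: -2>-3, a5: 8>4.
X vs Z: a1: -5>-6, a2: 6>0, a3: -5>-7, a4: -2>-4, a5: 8>-9.
X strictly beats every other strategy against every opponent action, so it is strictly dominant.

X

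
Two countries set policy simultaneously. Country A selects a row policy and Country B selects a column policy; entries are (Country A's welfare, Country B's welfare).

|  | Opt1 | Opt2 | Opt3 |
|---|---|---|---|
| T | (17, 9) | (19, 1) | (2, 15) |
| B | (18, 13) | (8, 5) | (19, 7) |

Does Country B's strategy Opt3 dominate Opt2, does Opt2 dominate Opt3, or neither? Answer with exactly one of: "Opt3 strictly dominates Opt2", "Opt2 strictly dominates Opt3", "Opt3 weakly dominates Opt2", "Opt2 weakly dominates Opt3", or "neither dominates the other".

Opt3's payoffs vs Opt2's, by Country A's action — T: 15>1, B: 7>5.
Opt3 gives a strictly higher payoff against every action of Country A, so Opt3 strictly dominates Opt2.

Opt3 strictly dominates Opt2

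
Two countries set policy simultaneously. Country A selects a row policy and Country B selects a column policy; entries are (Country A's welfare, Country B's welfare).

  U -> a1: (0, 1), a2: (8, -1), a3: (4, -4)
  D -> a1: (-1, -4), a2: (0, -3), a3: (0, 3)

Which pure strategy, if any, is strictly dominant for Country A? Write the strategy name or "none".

U vs D: a1: 0>-1, a2: 8>0, a3: 4>0.
U strictly beats every other strategy against every opponent action, so it is strictly dominant.

U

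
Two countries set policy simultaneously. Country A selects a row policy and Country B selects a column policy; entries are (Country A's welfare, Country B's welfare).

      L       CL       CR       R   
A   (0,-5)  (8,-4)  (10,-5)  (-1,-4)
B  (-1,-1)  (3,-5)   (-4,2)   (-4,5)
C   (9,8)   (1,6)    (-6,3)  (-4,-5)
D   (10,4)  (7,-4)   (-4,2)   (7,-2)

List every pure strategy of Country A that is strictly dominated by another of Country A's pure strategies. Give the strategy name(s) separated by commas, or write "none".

B, C

A: no other strategy beats it everywhere (B at L (0>-1); C at CL (8>1); D at CL (8>7)).
A strictly dominates B — L: 0>-1, CL: 8>3, CR: 10>-4, R: -1>-4.
C is strictly dominated by D (L: 10>9, CL: 7>1, CR: -4>-6, R: 7>-4).
Nothing dominates D: A at L (10>0); B at L (10>-1); C at L (10>9).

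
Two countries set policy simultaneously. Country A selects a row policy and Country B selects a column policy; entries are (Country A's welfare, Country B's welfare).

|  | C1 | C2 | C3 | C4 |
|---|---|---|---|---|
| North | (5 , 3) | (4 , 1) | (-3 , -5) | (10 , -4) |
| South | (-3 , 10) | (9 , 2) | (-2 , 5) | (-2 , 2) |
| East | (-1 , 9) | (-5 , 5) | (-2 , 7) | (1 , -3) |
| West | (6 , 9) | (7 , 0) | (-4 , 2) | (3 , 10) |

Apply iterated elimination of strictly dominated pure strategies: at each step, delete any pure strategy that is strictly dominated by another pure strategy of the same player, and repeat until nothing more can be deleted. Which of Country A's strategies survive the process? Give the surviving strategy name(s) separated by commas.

North, West

Column C2 is eliminated: C1 beats it against every remaining row (North: 3>1, South: 10>2, East: 9>5, West: 9>0).
For Country B, C1 strictly dominates C3 on the remaining rows (North: 3>-5, South: 10>5, East: 9>7, West: 9>2); eliminate C3.
Row South is eliminated: North beats it against every remaining column (C1: 5>-3, C4: 10>-2).
Row East is eliminated: North beats it against every remaining column (C1: 5>-1, C4: 10>1).
Among the remaining strategies, none is strictly dominated by another pure strategy of the same player, so the elimination stops.
Surviving strategies — Country A: {North, West}; Country B: {C1, C4}.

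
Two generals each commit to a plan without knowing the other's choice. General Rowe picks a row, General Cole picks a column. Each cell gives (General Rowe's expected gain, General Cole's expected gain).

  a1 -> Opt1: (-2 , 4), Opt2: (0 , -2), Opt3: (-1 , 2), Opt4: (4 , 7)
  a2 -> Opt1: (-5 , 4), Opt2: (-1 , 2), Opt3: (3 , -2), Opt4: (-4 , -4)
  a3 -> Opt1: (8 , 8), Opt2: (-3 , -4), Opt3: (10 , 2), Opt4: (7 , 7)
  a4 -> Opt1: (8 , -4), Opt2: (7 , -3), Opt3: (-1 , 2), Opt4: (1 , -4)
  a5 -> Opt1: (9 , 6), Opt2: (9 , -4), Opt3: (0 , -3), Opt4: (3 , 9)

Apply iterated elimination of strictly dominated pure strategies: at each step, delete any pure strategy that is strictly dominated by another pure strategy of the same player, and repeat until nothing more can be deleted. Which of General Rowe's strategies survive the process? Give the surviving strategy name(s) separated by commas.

a3, a5

For General Rowe, a5 strictly dominates a4 on the remaining columns (Opt1: 9>8, Opt2: 9>7, Opt3: 0>-1, Opt4: 3>1); eliminate a4.
General Cole's strategy Opt2 is strictly dominated by Opt1 (a1: 4>-2, a2: 4>2, a3: 8>-4, a5: 6>-4) and is removed.
For General Rowe, a3 strictly dominates a1 on the remaining columns (Opt1: 8>-2, Opt3: 10>-1, Opt4: 7>4); eliminate a1.
General Rowe's strategy a2 is strictly dominated by a3 (Opt1: 8>-5, Opt3: 10>3, Opt4: 7>-4) and is removed.
Column Opt3 is eliminated: Opt1 beats it against every remaining row (a3: 8>2, a5: 6>-3).
Among the remaining strategies, none is strictly dominated by another pure strategy of the same player, so the elimination stops.
Surviving strategies — General Rowe: {a3, a5}; General Cole: {Opt1, Opt4}.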